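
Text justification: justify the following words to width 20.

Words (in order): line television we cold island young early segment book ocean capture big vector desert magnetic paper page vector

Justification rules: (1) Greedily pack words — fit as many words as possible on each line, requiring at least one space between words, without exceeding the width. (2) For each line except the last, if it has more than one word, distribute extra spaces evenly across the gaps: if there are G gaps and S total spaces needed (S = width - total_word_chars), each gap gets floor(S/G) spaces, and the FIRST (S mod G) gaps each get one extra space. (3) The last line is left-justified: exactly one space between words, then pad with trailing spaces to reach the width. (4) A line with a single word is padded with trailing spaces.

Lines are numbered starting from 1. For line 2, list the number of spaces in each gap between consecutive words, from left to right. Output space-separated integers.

Line 1: ['line', 'television', 'we'] (min_width=18, slack=2)
Line 2: ['cold', 'island', 'young'] (min_width=17, slack=3)
Line 3: ['early', 'segment', 'book'] (min_width=18, slack=2)
Line 4: ['ocean', 'capture', 'big'] (min_width=17, slack=3)
Line 5: ['vector', 'desert'] (min_width=13, slack=7)
Line 6: ['magnetic', 'paper', 'page'] (min_width=19, slack=1)
Line 7: ['vector'] (min_width=6, slack=14)

Answer: 3 2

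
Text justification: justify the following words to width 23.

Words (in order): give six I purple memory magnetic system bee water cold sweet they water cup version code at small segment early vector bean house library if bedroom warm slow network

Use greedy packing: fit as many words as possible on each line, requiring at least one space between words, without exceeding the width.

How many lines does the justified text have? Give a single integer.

Answer: 8

Derivation:
Line 1: ['give', 'six', 'I', 'purple'] (min_width=17, slack=6)
Line 2: ['memory', 'magnetic', 'system'] (min_width=22, slack=1)
Line 3: ['bee', 'water', 'cold', 'sweet'] (min_width=20, slack=3)
Line 4: ['they', 'water', 'cup', 'version'] (min_width=22, slack=1)
Line 5: ['code', 'at', 'small', 'segment'] (min_width=21, slack=2)
Line 6: ['early', 'vector', 'bean', 'house'] (min_width=23, slack=0)
Line 7: ['library', 'if', 'bedroom', 'warm'] (min_width=23, slack=0)
Line 8: ['slow', 'network'] (min_width=12, slack=11)
Total lines: 8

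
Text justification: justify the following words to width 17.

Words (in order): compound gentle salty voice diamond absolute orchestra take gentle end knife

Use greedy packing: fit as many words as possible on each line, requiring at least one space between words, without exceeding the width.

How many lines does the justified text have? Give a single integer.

Line 1: ['compound', 'gentle'] (min_width=15, slack=2)
Line 2: ['salty', 'voice'] (min_width=11, slack=6)
Line 3: ['diamond', 'absolute'] (min_width=16, slack=1)
Line 4: ['orchestra', 'take'] (min_width=14, slack=3)
Line 5: ['gentle', 'end', 'knife'] (min_width=16, slack=1)
Total lines: 5

Answer: 5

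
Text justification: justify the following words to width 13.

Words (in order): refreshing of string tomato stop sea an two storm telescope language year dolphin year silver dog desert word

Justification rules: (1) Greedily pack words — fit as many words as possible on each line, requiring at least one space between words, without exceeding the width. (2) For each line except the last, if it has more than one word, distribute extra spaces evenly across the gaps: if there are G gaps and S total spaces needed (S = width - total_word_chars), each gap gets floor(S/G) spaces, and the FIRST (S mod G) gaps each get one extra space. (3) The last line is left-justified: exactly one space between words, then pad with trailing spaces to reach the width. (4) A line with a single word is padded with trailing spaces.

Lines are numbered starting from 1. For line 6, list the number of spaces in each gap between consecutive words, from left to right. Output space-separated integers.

Line 1: ['refreshing', 'of'] (min_width=13, slack=0)
Line 2: ['string', 'tomato'] (min_width=13, slack=0)
Line 3: ['stop', 'sea', 'an'] (min_width=11, slack=2)
Line 4: ['two', 'storm'] (min_width=9, slack=4)
Line 5: ['telescope'] (min_width=9, slack=4)
Line 6: ['language', 'year'] (min_width=13, slack=0)
Line 7: ['dolphin', 'year'] (min_width=12, slack=1)
Line 8: ['silver', 'dog'] (min_width=10, slack=3)
Line 9: ['desert', 'word'] (min_width=11, slack=2)

Answer: 1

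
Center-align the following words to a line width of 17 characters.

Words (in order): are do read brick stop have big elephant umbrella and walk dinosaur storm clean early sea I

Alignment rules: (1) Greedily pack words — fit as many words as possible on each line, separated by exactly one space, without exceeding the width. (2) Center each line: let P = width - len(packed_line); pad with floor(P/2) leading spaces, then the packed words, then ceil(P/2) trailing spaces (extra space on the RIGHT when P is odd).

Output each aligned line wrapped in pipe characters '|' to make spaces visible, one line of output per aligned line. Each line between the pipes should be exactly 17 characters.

Answer: |are do read brick|
|  stop have big  |
|elephant umbrella|
|and walk dinosaur|
|storm clean early|
|      sea I      |

Derivation:
Line 1: ['are', 'do', 'read', 'brick'] (min_width=17, slack=0)
Line 2: ['stop', 'have', 'big'] (min_width=13, slack=4)
Line 3: ['elephant', 'umbrella'] (min_width=17, slack=0)
Line 4: ['and', 'walk', 'dinosaur'] (min_width=17, slack=0)
Line 5: ['storm', 'clean', 'early'] (min_width=17, slack=0)
Line 6: ['sea', 'I'] (min_width=5, slack=12)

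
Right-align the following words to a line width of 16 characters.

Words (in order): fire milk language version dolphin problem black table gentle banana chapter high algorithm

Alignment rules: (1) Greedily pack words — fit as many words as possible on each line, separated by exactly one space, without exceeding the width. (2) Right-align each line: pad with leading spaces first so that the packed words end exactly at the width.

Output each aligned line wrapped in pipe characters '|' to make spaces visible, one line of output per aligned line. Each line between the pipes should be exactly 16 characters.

Answer: |       fire milk|
|language version|
| dolphin problem|
|     black table|
|   gentle banana|
|    chapter high|
|       algorithm|

Derivation:
Line 1: ['fire', 'milk'] (min_width=9, slack=7)
Line 2: ['language', 'version'] (min_width=16, slack=0)
Line 3: ['dolphin', 'problem'] (min_width=15, slack=1)
Line 4: ['black', 'table'] (min_width=11, slack=5)
Line 5: ['gentle', 'banana'] (min_width=13, slack=3)
Line 6: ['chapter', 'high'] (min_width=12, slack=4)
Line 7: ['algorithm'] (min_width=9, slack=7)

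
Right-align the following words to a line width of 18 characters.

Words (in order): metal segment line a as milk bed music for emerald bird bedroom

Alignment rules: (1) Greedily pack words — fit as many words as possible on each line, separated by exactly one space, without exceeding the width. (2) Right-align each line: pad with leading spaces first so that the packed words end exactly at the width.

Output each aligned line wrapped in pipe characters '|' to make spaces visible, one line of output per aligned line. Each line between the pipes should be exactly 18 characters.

Line 1: ['metal', 'segment', 'line'] (min_width=18, slack=0)
Line 2: ['a', 'as', 'milk', 'bed'] (min_width=13, slack=5)
Line 3: ['music', 'for', 'emerald'] (min_width=17, slack=1)
Line 4: ['bird', 'bedroom'] (min_width=12, slack=6)

Answer: |metal segment line|
|     a as milk bed|
| music for emerald|
|      bird bedroom|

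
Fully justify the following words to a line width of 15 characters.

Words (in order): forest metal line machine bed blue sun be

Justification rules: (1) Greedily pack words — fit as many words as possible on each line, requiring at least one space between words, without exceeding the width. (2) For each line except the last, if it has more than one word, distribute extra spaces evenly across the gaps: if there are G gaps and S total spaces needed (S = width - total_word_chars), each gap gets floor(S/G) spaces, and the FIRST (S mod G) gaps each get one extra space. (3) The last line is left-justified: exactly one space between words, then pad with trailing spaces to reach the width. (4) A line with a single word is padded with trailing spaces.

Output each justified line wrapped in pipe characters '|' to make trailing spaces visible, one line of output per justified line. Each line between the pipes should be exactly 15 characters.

Answer: |forest    metal|
|line    machine|
|bed blue sun be|

Derivation:
Line 1: ['forest', 'metal'] (min_width=12, slack=3)
Line 2: ['line', 'machine'] (min_width=12, slack=3)
Line 3: ['bed', 'blue', 'sun', 'be'] (min_width=15, slack=0)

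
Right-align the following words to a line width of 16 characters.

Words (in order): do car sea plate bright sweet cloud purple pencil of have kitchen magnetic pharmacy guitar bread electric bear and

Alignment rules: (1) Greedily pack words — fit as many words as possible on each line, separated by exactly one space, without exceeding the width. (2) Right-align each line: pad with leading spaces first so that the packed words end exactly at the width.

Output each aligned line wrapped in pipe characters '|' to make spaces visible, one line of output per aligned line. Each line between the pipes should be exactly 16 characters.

Line 1: ['do', 'car', 'sea', 'plate'] (min_width=16, slack=0)
Line 2: ['bright', 'sweet'] (min_width=12, slack=4)
Line 3: ['cloud', 'purple'] (min_width=12, slack=4)
Line 4: ['pencil', 'of', 'have'] (min_width=14, slack=2)
Line 5: ['kitchen', 'magnetic'] (min_width=16, slack=0)
Line 6: ['pharmacy', 'guitar'] (min_width=15, slack=1)
Line 7: ['bread', 'electric'] (min_width=14, slack=2)
Line 8: ['bear', 'and'] (min_width=8, slack=8)

Answer: |do car sea plate|
|    bright sweet|
|    cloud purple|
|  pencil of have|
|kitchen magnetic|
| pharmacy guitar|
|  bread electric|
|        bear and|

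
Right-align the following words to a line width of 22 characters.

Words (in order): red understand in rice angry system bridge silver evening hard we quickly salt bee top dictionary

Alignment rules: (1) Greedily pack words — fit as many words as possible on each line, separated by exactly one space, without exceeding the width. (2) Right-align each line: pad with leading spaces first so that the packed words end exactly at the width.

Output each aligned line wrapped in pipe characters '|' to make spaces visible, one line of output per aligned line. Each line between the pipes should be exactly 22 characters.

Line 1: ['red', 'understand', 'in', 'rice'] (min_width=22, slack=0)
Line 2: ['angry', 'system', 'bridge'] (min_width=19, slack=3)
Line 3: ['silver', 'evening', 'hard', 'we'] (min_width=22, slack=0)
Line 4: ['quickly', 'salt', 'bee', 'top'] (min_width=20, slack=2)
Line 5: ['dictionary'] (min_width=10, slack=12)

Answer: |red understand in rice|
|   angry system bridge|
|silver evening hard we|
|  quickly salt bee top|
|            dictionary|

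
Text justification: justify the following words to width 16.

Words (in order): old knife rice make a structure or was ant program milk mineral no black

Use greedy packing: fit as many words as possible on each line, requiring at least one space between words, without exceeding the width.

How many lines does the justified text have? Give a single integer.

Line 1: ['old', 'knife', 'rice'] (min_width=14, slack=2)
Line 2: ['make', 'a', 'structure'] (min_width=16, slack=0)
Line 3: ['or', 'was', 'ant'] (min_width=10, slack=6)
Line 4: ['program', 'milk'] (min_width=12, slack=4)
Line 5: ['mineral', 'no', 'black'] (min_width=16, slack=0)
Total lines: 5

Answer: 5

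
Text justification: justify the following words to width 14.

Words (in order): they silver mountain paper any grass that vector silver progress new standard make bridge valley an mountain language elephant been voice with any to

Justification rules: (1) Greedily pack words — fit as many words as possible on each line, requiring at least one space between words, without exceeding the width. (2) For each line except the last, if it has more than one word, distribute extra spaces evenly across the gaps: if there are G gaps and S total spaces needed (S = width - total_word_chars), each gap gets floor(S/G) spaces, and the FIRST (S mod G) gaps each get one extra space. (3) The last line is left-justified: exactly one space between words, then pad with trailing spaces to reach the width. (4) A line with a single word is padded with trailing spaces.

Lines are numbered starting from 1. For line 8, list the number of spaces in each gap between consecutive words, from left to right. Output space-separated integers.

Answer: 4

Derivation:
Line 1: ['they', 'silver'] (min_width=11, slack=3)
Line 2: ['mountain', 'paper'] (min_width=14, slack=0)
Line 3: ['any', 'grass', 'that'] (min_width=14, slack=0)
Line 4: ['vector', 'silver'] (min_width=13, slack=1)
Line 5: ['progress', 'new'] (min_width=12, slack=2)
Line 6: ['standard', 'make'] (min_width=13, slack=1)
Line 7: ['bridge', 'valley'] (min_width=13, slack=1)
Line 8: ['an', 'mountain'] (min_width=11, slack=3)
Line 9: ['language'] (min_width=8, slack=6)
Line 10: ['elephant', 'been'] (min_width=13, slack=1)
Line 11: ['voice', 'with', 'any'] (min_width=14, slack=0)
Line 12: ['to'] (min_width=2, slack=12)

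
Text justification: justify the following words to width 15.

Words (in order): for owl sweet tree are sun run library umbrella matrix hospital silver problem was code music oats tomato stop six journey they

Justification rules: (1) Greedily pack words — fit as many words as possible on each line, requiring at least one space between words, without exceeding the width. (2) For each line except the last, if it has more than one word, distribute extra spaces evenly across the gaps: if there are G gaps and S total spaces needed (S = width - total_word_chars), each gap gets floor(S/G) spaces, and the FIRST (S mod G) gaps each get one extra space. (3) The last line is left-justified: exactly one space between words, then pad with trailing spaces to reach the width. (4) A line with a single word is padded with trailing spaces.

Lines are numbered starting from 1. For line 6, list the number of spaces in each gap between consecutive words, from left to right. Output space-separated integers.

Line 1: ['for', 'owl', 'sweet'] (min_width=13, slack=2)
Line 2: ['tree', 'are', 'sun'] (min_width=12, slack=3)
Line 3: ['run', 'library'] (min_width=11, slack=4)
Line 4: ['umbrella', 'matrix'] (min_width=15, slack=0)
Line 5: ['hospital', 'silver'] (min_width=15, slack=0)
Line 6: ['problem', 'was'] (min_width=11, slack=4)
Line 7: ['code', 'music', 'oats'] (min_width=15, slack=0)
Line 8: ['tomato', 'stop', 'six'] (min_width=15, slack=0)
Line 9: ['journey', 'they'] (min_width=12, slack=3)

Answer: 5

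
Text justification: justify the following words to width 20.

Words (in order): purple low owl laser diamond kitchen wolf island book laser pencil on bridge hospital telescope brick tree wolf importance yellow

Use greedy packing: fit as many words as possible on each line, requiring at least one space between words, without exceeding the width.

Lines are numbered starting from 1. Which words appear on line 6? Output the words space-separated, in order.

Line 1: ['purple', 'low', 'owl', 'laser'] (min_width=20, slack=0)
Line 2: ['diamond', 'kitchen', 'wolf'] (min_width=20, slack=0)
Line 3: ['island', 'book', 'laser'] (min_width=17, slack=3)
Line 4: ['pencil', 'on', 'bridge'] (min_width=16, slack=4)
Line 5: ['hospital', 'telescope'] (min_width=18, slack=2)
Line 6: ['brick', 'tree', 'wolf'] (min_width=15, slack=5)
Line 7: ['importance', 'yellow'] (min_width=17, slack=3)

Answer: brick tree wolf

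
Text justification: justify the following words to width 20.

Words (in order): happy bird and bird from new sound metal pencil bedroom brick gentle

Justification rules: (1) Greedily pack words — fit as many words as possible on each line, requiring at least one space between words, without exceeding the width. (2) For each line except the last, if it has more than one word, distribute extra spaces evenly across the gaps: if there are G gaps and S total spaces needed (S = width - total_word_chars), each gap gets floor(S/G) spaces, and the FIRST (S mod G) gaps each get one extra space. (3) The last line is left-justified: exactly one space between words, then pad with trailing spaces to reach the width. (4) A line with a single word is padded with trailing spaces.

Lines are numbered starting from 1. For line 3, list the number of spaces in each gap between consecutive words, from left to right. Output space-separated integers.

Line 1: ['happy', 'bird', 'and', 'bird'] (min_width=19, slack=1)
Line 2: ['from', 'new', 'sound', 'metal'] (min_width=20, slack=0)
Line 3: ['pencil', 'bedroom', 'brick'] (min_width=20, slack=0)
Line 4: ['gentle'] (min_width=6, slack=14)

Answer: 1 1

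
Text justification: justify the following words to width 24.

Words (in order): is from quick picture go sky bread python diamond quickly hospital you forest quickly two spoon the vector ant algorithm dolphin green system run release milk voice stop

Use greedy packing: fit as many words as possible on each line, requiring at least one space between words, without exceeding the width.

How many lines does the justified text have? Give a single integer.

Line 1: ['is', 'from', 'quick', 'picture', 'go'] (min_width=24, slack=0)
Line 2: ['sky', 'bread', 'python', 'diamond'] (min_width=24, slack=0)
Line 3: ['quickly', 'hospital', 'you'] (min_width=20, slack=4)
Line 4: ['forest', 'quickly', 'two', 'spoon'] (min_width=24, slack=0)
Line 5: ['the', 'vector', 'ant', 'algorithm'] (min_width=24, slack=0)
Line 6: ['dolphin', 'green', 'system', 'run'] (min_width=24, slack=0)
Line 7: ['release', 'milk', 'voice', 'stop'] (min_width=23, slack=1)
Total lines: 7

Answer: 7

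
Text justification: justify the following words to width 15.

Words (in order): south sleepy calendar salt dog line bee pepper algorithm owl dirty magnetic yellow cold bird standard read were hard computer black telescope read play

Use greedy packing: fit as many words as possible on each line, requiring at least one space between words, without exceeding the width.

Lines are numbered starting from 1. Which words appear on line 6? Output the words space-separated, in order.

Answer: dirty magnetic

Derivation:
Line 1: ['south', 'sleepy'] (min_width=12, slack=3)
Line 2: ['calendar', 'salt'] (min_width=13, slack=2)
Line 3: ['dog', 'line', 'bee'] (min_width=12, slack=3)
Line 4: ['pepper'] (min_width=6, slack=9)
Line 5: ['algorithm', 'owl'] (min_width=13, slack=2)
Line 6: ['dirty', 'magnetic'] (min_width=14, slack=1)
Line 7: ['yellow', 'cold'] (min_width=11, slack=4)
Line 8: ['bird', 'standard'] (min_width=13, slack=2)
Line 9: ['read', 'were', 'hard'] (min_width=14, slack=1)
Line 10: ['computer', 'black'] (min_width=14, slack=1)
Line 11: ['telescope', 'read'] (min_width=14, slack=1)
Line 12: ['play'] (min_width=4, slack=11)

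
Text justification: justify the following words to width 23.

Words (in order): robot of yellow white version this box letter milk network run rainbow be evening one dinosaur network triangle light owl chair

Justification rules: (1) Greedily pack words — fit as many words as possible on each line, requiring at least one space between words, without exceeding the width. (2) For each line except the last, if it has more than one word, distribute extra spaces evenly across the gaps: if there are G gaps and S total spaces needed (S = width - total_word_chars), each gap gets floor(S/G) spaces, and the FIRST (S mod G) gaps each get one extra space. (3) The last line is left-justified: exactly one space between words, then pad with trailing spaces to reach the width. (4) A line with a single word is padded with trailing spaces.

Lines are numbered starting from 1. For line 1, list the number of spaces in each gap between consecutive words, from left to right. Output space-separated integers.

Answer: 2 2 1

Derivation:
Line 1: ['robot', 'of', 'yellow', 'white'] (min_width=21, slack=2)
Line 2: ['version', 'this', 'box', 'letter'] (min_width=23, slack=0)
Line 3: ['milk', 'network', 'run'] (min_width=16, slack=7)
Line 4: ['rainbow', 'be', 'evening', 'one'] (min_width=22, slack=1)
Line 5: ['dinosaur', 'network'] (min_width=16, slack=7)
Line 6: ['triangle', 'light', 'owl'] (min_width=18, slack=5)
Line 7: ['chair'] (min_width=5, slack=18)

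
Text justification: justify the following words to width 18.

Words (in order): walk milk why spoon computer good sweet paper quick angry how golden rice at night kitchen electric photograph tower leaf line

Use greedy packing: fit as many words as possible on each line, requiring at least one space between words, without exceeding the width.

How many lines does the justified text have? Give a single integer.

Answer: 9

Derivation:
Line 1: ['walk', 'milk', 'why'] (min_width=13, slack=5)
Line 2: ['spoon', 'computer'] (min_width=14, slack=4)
Line 3: ['good', 'sweet', 'paper'] (min_width=16, slack=2)
Line 4: ['quick', 'angry', 'how'] (min_width=15, slack=3)
Line 5: ['golden', 'rice', 'at'] (min_width=14, slack=4)
Line 6: ['night', 'kitchen'] (min_width=13, slack=5)
Line 7: ['electric'] (min_width=8, slack=10)
Line 8: ['photograph', 'tower'] (min_width=16, slack=2)
Line 9: ['leaf', 'line'] (min_width=9, slack=9)
Total lines: 9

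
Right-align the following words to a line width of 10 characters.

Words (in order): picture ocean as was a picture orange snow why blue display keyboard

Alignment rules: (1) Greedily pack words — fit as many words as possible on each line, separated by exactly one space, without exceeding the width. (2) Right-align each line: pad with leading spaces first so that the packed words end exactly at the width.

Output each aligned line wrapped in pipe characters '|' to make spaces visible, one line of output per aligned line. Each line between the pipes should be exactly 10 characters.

Line 1: ['picture'] (min_width=7, slack=3)
Line 2: ['ocean', 'as'] (min_width=8, slack=2)
Line 3: ['was', 'a'] (min_width=5, slack=5)
Line 4: ['picture'] (min_width=7, slack=3)
Line 5: ['orange'] (min_width=6, slack=4)
Line 6: ['snow', 'why'] (min_width=8, slack=2)
Line 7: ['blue'] (min_width=4, slack=6)
Line 8: ['display'] (min_width=7, slack=3)
Line 9: ['keyboard'] (min_width=8, slack=2)

Answer: |   picture|
|  ocean as|
|     was a|
|   picture|
|    orange|
|  snow why|
|      blue|
|   display|
|  keyboard|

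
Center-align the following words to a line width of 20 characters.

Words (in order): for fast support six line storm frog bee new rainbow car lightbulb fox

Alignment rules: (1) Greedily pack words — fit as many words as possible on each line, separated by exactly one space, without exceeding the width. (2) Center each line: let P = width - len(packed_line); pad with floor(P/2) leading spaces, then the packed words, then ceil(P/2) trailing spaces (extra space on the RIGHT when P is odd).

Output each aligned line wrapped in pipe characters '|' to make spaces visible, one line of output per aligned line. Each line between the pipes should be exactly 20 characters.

Answer: |for fast support six|
|line storm frog bee |
|  new rainbow car   |
|   lightbulb fox    |

Derivation:
Line 1: ['for', 'fast', 'support', 'six'] (min_width=20, slack=0)
Line 2: ['line', 'storm', 'frog', 'bee'] (min_width=19, slack=1)
Line 3: ['new', 'rainbow', 'car'] (min_width=15, slack=5)
Line 4: ['lightbulb', 'fox'] (min_width=13, slack=7)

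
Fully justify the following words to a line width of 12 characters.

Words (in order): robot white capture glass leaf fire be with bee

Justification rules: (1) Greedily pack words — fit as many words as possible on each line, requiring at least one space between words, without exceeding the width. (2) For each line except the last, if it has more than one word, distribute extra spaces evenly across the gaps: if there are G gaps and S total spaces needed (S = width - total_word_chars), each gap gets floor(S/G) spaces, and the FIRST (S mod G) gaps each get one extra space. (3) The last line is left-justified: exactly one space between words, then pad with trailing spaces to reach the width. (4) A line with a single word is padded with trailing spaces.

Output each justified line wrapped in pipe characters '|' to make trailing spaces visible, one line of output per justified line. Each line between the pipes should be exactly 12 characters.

Answer: |robot  white|
|capture     |
|glass   leaf|
|fire be with|
|bee         |

Derivation:
Line 1: ['robot', 'white'] (min_width=11, slack=1)
Line 2: ['capture'] (min_width=7, slack=5)
Line 3: ['glass', 'leaf'] (min_width=10, slack=2)
Line 4: ['fire', 'be', 'with'] (min_width=12, slack=0)
Line 5: ['bee'] (min_width=3, slack=9)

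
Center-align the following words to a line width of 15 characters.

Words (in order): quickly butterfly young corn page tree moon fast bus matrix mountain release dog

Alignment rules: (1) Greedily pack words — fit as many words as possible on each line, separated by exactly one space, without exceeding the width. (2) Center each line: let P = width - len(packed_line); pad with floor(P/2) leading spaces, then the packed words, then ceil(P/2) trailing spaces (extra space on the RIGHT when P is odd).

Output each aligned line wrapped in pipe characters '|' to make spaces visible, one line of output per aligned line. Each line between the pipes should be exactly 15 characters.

Line 1: ['quickly'] (min_width=7, slack=8)
Line 2: ['butterfly', 'young'] (min_width=15, slack=0)
Line 3: ['corn', 'page', 'tree'] (min_width=14, slack=1)
Line 4: ['moon', 'fast', 'bus'] (min_width=13, slack=2)
Line 5: ['matrix', 'mountain'] (min_width=15, slack=0)
Line 6: ['release', 'dog'] (min_width=11, slack=4)

Answer: |    quickly    |
|butterfly young|
|corn page tree |
| moon fast bus |
|matrix mountain|
|  release dog  |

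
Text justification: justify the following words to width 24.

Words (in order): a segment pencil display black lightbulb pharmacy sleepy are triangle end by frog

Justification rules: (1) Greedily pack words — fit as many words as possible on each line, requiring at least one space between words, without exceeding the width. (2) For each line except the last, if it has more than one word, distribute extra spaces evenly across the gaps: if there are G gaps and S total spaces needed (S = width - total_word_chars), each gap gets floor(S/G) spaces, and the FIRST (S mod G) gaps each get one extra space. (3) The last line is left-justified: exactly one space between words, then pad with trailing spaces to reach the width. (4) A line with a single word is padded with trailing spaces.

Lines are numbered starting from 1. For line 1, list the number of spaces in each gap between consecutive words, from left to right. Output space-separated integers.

Answer: 1 1 1

Derivation:
Line 1: ['a', 'segment', 'pencil', 'display'] (min_width=24, slack=0)
Line 2: ['black', 'lightbulb', 'pharmacy'] (min_width=24, slack=0)
Line 3: ['sleepy', 'are', 'triangle', 'end'] (min_width=23, slack=1)
Line 4: ['by', 'frog'] (min_width=7, slack=17)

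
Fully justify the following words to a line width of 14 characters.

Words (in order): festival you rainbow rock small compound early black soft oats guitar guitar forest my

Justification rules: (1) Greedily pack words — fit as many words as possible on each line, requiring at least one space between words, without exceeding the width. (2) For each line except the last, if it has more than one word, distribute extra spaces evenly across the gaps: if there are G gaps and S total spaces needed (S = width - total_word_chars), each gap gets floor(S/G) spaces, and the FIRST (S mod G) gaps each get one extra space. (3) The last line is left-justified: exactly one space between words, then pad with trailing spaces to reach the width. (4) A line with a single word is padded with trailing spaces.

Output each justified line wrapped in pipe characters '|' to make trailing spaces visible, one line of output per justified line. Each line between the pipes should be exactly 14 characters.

Line 1: ['festival', 'you'] (min_width=12, slack=2)
Line 2: ['rainbow', 'rock'] (min_width=12, slack=2)
Line 3: ['small', 'compound'] (min_width=14, slack=0)
Line 4: ['early', 'black'] (min_width=11, slack=3)
Line 5: ['soft', 'oats'] (min_width=9, slack=5)
Line 6: ['guitar', 'guitar'] (min_width=13, slack=1)
Line 7: ['forest', 'my'] (min_width=9, slack=5)

Answer: |festival   you|
|rainbow   rock|
|small compound|
|early    black|
|soft      oats|
|guitar  guitar|
|forest my     |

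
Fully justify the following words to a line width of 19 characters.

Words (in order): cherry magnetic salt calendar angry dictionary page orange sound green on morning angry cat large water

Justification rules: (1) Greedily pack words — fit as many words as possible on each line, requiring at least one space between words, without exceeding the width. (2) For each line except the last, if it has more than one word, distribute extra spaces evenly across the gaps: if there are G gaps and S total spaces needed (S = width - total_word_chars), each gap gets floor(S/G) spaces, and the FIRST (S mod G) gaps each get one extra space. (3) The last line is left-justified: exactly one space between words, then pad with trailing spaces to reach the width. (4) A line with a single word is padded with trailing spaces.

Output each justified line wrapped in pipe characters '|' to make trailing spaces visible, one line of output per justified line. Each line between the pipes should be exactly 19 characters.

Answer: |cherry     magnetic|
|salt calendar angry|
|dictionary     page|
|orange  sound green|
|on   morning  angry|
|cat large water    |

Derivation:
Line 1: ['cherry', 'magnetic'] (min_width=15, slack=4)
Line 2: ['salt', 'calendar', 'angry'] (min_width=19, slack=0)
Line 3: ['dictionary', 'page'] (min_width=15, slack=4)
Line 4: ['orange', 'sound', 'green'] (min_width=18, slack=1)
Line 5: ['on', 'morning', 'angry'] (min_width=16, slack=3)
Line 6: ['cat', 'large', 'water'] (min_width=15, slack=4)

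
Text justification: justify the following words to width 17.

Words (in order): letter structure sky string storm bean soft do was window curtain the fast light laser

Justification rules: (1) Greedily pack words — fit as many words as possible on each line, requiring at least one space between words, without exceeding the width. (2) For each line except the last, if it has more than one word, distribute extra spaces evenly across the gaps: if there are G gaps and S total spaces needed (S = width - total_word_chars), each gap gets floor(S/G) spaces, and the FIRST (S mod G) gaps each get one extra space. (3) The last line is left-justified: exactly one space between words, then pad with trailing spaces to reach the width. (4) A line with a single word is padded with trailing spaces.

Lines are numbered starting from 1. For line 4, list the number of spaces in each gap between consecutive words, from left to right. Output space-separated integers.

Line 1: ['letter', 'structure'] (min_width=16, slack=1)
Line 2: ['sky', 'string', 'storm'] (min_width=16, slack=1)
Line 3: ['bean', 'soft', 'do', 'was'] (min_width=16, slack=1)
Line 4: ['window', 'curtain'] (min_width=14, slack=3)
Line 5: ['the', 'fast', 'light'] (min_width=14, slack=3)
Line 6: ['laser'] (min_width=5, slack=12)

Answer: 4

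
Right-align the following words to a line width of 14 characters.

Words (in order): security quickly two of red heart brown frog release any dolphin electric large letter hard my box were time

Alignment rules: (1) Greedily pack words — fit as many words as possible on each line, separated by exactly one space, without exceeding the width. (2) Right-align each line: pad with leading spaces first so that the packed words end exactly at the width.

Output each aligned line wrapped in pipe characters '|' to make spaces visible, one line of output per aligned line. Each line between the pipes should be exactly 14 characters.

Line 1: ['security'] (min_width=8, slack=6)
Line 2: ['quickly', 'two', 'of'] (min_width=14, slack=0)
Line 3: ['red', 'heart'] (min_width=9, slack=5)
Line 4: ['brown', 'frog'] (min_width=10, slack=4)
Line 5: ['release', 'any'] (min_width=11, slack=3)
Line 6: ['dolphin'] (min_width=7, slack=7)
Line 7: ['electric', 'large'] (min_width=14, slack=0)
Line 8: ['letter', 'hard', 'my'] (min_width=14, slack=0)
Line 9: ['box', 'were', 'time'] (min_width=13, slack=1)

Answer: |      security|
|quickly two of|
|     red heart|
|    brown frog|
|   release any|
|       dolphin|
|electric large|
|letter hard my|
| box were time|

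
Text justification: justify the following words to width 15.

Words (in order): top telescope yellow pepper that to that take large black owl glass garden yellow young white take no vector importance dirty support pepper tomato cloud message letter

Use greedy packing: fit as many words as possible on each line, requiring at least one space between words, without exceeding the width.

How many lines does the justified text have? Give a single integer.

Answer: 13

Derivation:
Line 1: ['top', 'telescope'] (min_width=13, slack=2)
Line 2: ['yellow', 'pepper'] (min_width=13, slack=2)
Line 3: ['that', 'to', 'that'] (min_width=12, slack=3)
Line 4: ['take', 'large'] (min_width=10, slack=5)
Line 5: ['black', 'owl', 'glass'] (min_width=15, slack=0)
Line 6: ['garden', 'yellow'] (min_width=13, slack=2)
Line 7: ['young', 'white'] (min_width=11, slack=4)
Line 8: ['take', 'no', 'vector'] (min_width=14, slack=1)
Line 9: ['importance'] (min_width=10, slack=5)
Line 10: ['dirty', 'support'] (min_width=13, slack=2)
Line 11: ['pepper', 'tomato'] (min_width=13, slack=2)
Line 12: ['cloud', 'message'] (min_width=13, slack=2)
Line 13: ['letter'] (min_width=6, slack=9)
Total lines: 13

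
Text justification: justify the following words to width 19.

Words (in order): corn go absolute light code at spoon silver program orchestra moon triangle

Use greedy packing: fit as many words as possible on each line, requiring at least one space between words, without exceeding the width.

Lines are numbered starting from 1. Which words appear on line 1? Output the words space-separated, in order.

Answer: corn go absolute

Derivation:
Line 1: ['corn', 'go', 'absolute'] (min_width=16, slack=3)
Line 2: ['light', 'code', 'at', 'spoon'] (min_width=19, slack=0)
Line 3: ['silver', 'program'] (min_width=14, slack=5)
Line 4: ['orchestra', 'moon'] (min_width=14, slack=5)
Line 5: ['triangle'] (min_width=8, slack=11)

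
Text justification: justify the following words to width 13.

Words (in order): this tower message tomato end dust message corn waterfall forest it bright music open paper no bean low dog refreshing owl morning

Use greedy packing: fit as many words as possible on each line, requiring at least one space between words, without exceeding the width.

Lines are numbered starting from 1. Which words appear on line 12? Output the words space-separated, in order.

Line 1: ['this', 'tower'] (min_width=10, slack=3)
Line 2: ['message'] (min_width=7, slack=6)
Line 3: ['tomato', 'end'] (min_width=10, slack=3)
Line 4: ['dust', 'message'] (min_width=12, slack=1)
Line 5: ['corn'] (min_width=4, slack=9)
Line 6: ['waterfall'] (min_width=9, slack=4)
Line 7: ['forest', 'it'] (min_width=9, slack=4)
Line 8: ['bright', 'music'] (min_width=12, slack=1)
Line 9: ['open', 'paper', 'no'] (min_width=13, slack=0)
Line 10: ['bean', 'low', 'dog'] (min_width=12, slack=1)
Line 11: ['refreshing'] (min_width=10, slack=3)
Line 12: ['owl', 'morning'] (min_width=11, slack=2)

Answer: owl morning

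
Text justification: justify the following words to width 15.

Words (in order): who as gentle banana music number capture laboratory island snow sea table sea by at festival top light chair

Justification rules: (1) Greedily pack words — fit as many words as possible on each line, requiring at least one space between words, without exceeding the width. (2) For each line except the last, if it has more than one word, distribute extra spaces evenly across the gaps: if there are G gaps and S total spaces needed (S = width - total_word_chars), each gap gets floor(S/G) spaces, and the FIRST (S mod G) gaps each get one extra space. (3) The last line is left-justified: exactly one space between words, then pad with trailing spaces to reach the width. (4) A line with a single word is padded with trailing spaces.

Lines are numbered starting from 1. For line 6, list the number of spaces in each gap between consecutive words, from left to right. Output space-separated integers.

Line 1: ['who', 'as', 'gentle'] (min_width=13, slack=2)
Line 2: ['banana', 'music'] (min_width=12, slack=3)
Line 3: ['number', 'capture'] (min_width=14, slack=1)
Line 4: ['laboratory'] (min_width=10, slack=5)
Line 5: ['island', 'snow', 'sea'] (min_width=15, slack=0)
Line 6: ['table', 'sea', 'by', 'at'] (min_width=15, slack=0)
Line 7: ['festival', 'top'] (min_width=12, slack=3)
Line 8: ['light', 'chair'] (min_width=11, slack=4)

Answer: 1 1 1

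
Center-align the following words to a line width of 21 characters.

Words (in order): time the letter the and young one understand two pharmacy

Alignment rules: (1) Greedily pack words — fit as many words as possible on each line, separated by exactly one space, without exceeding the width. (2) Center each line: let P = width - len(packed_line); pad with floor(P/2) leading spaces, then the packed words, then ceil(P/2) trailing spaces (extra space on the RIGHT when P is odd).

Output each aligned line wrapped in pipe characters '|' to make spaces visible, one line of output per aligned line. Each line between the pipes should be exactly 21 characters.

Line 1: ['time', 'the', 'letter', 'the'] (min_width=19, slack=2)
Line 2: ['and', 'young', 'one'] (min_width=13, slack=8)
Line 3: ['understand', 'two'] (min_width=14, slack=7)
Line 4: ['pharmacy'] (min_width=8, slack=13)

Answer: | time the letter the |
|    and young one    |
|   understand two    |
|      pharmacy       |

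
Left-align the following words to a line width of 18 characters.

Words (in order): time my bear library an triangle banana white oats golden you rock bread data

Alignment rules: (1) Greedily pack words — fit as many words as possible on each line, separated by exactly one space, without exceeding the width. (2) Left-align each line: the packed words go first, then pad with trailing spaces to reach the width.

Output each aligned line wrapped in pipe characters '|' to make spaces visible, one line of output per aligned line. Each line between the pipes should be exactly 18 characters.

Answer: |time my bear      |
|library an        |
|triangle banana   |
|white oats golden |
|you rock bread    |
|data              |

Derivation:
Line 1: ['time', 'my', 'bear'] (min_width=12, slack=6)
Line 2: ['library', 'an'] (min_width=10, slack=8)
Line 3: ['triangle', 'banana'] (min_width=15, slack=3)
Line 4: ['white', 'oats', 'golden'] (min_width=17, slack=1)
Line 5: ['you', 'rock', 'bread'] (min_width=14, slack=4)
Line 6: ['data'] (min_width=4, slack=14)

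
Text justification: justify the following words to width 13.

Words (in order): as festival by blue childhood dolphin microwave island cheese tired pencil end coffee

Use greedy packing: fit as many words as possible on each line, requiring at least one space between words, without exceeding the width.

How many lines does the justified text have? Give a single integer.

Answer: 8

Derivation:
Line 1: ['as', 'festival'] (min_width=11, slack=2)
Line 2: ['by', 'blue'] (min_width=7, slack=6)
Line 3: ['childhood'] (min_width=9, slack=4)
Line 4: ['dolphin'] (min_width=7, slack=6)
Line 5: ['microwave'] (min_width=9, slack=4)
Line 6: ['island', 'cheese'] (min_width=13, slack=0)
Line 7: ['tired', 'pencil'] (min_width=12, slack=1)
Line 8: ['end', 'coffee'] (min_width=10, slack=3)
Total lines: 8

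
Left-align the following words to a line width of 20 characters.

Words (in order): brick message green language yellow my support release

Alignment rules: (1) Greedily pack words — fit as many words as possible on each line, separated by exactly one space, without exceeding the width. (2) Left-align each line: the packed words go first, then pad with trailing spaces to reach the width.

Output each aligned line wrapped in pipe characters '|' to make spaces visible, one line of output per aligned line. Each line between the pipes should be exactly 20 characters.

Answer: |brick message green |
|language yellow my  |
|support release     |

Derivation:
Line 1: ['brick', 'message', 'green'] (min_width=19, slack=1)
Line 2: ['language', 'yellow', 'my'] (min_width=18, slack=2)
Line 3: ['support', 'release'] (min_width=15, slack=5)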